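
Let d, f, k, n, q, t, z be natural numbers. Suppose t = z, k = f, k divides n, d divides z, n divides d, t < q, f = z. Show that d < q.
k divides n and n divides d, so k divides d. Since k = f, f divides d. Since f = z, z divides d. Since d divides z, z = d. t = z, so t = d. Since t < q, d < q.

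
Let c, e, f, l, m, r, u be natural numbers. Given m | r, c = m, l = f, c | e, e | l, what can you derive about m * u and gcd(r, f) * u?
m * u | gcd(r, f) * u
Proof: c | e and e | l, thus c | l. Since l = f, c | f. Since c = m, m | f. m | r, so m | gcd(r, f). Then m * u | gcd(r, f) * u.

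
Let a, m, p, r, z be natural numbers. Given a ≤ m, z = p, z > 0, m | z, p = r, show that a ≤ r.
z = p and p = r, therefore z = r. m | z and z > 0, therefore m ≤ z. Since a ≤ m, a ≤ z. Since z = r, a ≤ r.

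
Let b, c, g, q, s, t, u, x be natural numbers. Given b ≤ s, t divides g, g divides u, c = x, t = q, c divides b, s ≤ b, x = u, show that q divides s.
Since b ≤ s and s ≤ b, b = s. From t divides g and g divides u, t divides u. Since c = x and c divides b, x divides b. From x = u, u divides b. Since t divides u, t divides b. b = s, so t divides s. Since t = q, q divides s.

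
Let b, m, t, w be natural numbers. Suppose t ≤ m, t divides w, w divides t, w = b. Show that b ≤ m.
t divides w and w divides t, thus t = w. w = b, so t = b. Since t ≤ m, b ≤ m.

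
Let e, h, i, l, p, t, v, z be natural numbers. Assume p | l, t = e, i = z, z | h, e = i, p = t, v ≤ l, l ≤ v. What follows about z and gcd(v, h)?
z | gcd(v, h)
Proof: l ≤ v and v ≤ l, thus l = v. t = e and e = i, thus t = i. i = z, so t = z. p = t and p | l, thus t | l. Since t = z, z | l. Because l = v, z | v. Since z | h, z | gcd(v, h).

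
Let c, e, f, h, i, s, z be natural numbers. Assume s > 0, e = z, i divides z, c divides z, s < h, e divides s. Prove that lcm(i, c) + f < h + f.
From i divides z and c divides z, lcm(i, c) divides z. From e = z and e divides s, z divides s. lcm(i, c) divides z, so lcm(i, c) divides s. s > 0, so lcm(i, c) ≤ s. s < h, so lcm(i, c) < h. Then lcm(i, c) + f < h + f.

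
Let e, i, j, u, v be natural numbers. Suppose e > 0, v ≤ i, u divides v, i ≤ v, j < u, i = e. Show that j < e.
From v ≤ i and i ≤ v, v = i. Because i = e, v = e. u divides v, so u divides e. e > 0, so u ≤ e. Since j < u, j < e.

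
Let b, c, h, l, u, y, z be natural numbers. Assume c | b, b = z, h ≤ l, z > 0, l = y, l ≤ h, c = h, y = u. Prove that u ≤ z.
Because h ≤ l and l ≤ h, h = l. l = y, so h = y. From y = u, h = u. c = h and c | b, therefore h | b. b = z, so h | z. z > 0, so h ≤ z. h = u, so u ≤ z.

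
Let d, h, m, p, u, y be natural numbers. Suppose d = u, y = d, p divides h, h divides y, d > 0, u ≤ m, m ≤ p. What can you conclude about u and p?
u = p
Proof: Because p divides h and h divides y, p divides y. Since y = d, p divides d. d > 0, so p ≤ d. Since d = u, p ≤ u. Since u ≤ m and m ≤ p, u ≤ p. p ≤ u, so p = u. Then u = p.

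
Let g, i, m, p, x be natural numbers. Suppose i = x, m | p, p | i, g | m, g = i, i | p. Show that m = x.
Because p | i and i | p, p = i. Because m | p, m | i. g = i and g | m, so i | m. Since m | i, m = i. i = x, so m = x.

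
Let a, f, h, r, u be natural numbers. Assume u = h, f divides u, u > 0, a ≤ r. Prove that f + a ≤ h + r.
f divides u and u > 0, thus f ≤ u. u = h, so f ≤ h. Since a ≤ r, f + a ≤ h + r.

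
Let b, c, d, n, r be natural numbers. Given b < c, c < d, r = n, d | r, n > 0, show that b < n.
Since b < c and c < d, b < d. From r = n and d | r, d | n. n > 0, so d ≤ n. b < d, so b < n.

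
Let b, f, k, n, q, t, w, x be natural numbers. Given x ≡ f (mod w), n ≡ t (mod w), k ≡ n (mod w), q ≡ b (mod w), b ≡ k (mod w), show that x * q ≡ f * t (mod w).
q ≡ b (mod w) and b ≡ k (mod w), hence q ≡ k (mod w). k ≡ n (mod w), so q ≡ n (mod w). Since n ≡ t (mod w), q ≡ t (mod w). Since x ≡ f (mod w), by multiplying congruences, x * q ≡ f * t (mod w).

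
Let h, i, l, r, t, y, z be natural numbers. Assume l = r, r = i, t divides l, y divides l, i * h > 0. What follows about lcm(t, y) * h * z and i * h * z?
lcm(t, y) * h * z ≤ i * h * z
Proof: l = r and r = i, thus l = i. Since t divides l and y divides l, lcm(t, y) divides l. l = i, so lcm(t, y) divides i. Then lcm(t, y) * h divides i * h. Since i * h > 0, lcm(t, y) * h ≤ i * h. By multiplying by a non-negative, lcm(t, y) * h * z ≤ i * h * z.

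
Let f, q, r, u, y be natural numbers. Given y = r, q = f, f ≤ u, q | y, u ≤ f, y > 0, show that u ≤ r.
Since f ≤ u and u ≤ f, f = u. q = f, so q = u. q | y, so u | y. y > 0, so u ≤ y. Since y = r, u ≤ r.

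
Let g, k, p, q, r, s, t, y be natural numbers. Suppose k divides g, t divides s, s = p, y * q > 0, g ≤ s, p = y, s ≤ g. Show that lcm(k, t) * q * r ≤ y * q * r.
s = p and p = y, so s = y. g ≤ s and s ≤ g, therefore g = s. Since k divides g, k divides s. Since t divides s, lcm(k, t) divides s. Since s = y, lcm(k, t) divides y. Then lcm(k, t) * q divides y * q. Since y * q > 0, lcm(k, t) * q ≤ y * q. By multiplying by a non-negative, lcm(k, t) * q * r ≤ y * q * r.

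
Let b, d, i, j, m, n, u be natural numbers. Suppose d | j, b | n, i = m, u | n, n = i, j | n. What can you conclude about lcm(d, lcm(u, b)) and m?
lcm(d, lcm(u, b)) | m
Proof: n = i and i = m, thus n = m. Because d | j and j | n, d | n. From u | n and b | n, lcm(u, b) | n. Since d | n, lcm(d, lcm(u, b)) | n. From n = m, lcm(d, lcm(u, b)) | m.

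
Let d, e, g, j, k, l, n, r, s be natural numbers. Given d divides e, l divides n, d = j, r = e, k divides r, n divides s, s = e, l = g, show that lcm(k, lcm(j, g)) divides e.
r = e and k divides r, thus k divides e. d = j and d divides e, hence j divides e. l divides n and n divides s, thus l divides s. From s = e, l divides e. l = g, so g divides e. Since j divides e, lcm(j, g) divides e. From k divides e, lcm(k, lcm(j, g)) divides e.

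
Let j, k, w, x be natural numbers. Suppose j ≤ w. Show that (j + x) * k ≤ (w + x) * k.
From j ≤ w, j + x ≤ w + x. Then (j + x) * k ≤ (w + x) * k.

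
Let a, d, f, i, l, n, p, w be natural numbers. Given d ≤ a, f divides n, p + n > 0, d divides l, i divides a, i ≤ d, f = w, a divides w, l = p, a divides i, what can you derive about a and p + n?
a ≤ p + n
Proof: Because i divides a and a divides i, i = a. i ≤ d, so a ≤ d. Since d ≤ a, d = a. Since d divides l, a divides l. Since l = p, a divides p. f = w and f divides n, so w divides n. Since a divides w, a divides n. From a divides p, a divides p + n. Since p + n > 0, a ≤ p + n.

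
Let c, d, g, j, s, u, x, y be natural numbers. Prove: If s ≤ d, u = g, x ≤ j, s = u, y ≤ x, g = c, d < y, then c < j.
s = u and u = g, so s = g. g = c, so s = c. Since s ≤ d, c ≤ d. y ≤ x and x ≤ j, thus y ≤ j. Since d < y, d < j. c ≤ d, so c < j.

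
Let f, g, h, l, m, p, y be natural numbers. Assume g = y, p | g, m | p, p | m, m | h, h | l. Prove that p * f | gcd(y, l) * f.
g = y and p | g, therefore p | y. Because m | p and p | m, m = p. m | h and h | l, therefore m | l. Since m = p, p | l. p | y, so p | gcd(y, l). Then p * f | gcd(y, l) * f.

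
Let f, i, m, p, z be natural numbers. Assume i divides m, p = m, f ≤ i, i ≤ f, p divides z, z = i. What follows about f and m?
f = m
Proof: Since f ≤ i and i ≤ f, f = i. p = m and p divides z, therefore m divides z. z = i, so m divides i. Since i divides m, i = m. Since f = i, f = m.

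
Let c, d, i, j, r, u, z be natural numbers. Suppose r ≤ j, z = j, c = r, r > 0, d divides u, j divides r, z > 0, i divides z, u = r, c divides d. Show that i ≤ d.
Since j divides r and r > 0, j ≤ r. r ≤ j, so j = r. z = j, so z = r. c = r and c divides d, thus r divides d. u = r and d divides u, hence d divides r. r divides d, so r = d. z = r, so z = d. i divides z and z > 0, thus i ≤ z. From z = d, i ≤ d.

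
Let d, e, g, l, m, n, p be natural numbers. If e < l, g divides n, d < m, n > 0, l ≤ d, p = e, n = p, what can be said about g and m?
g < m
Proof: n = p and p = e, so n = e. g divides n and n > 0, thus g ≤ n. From n = e, g ≤ e. e < l and l ≤ d, thus e < d. d < m, so e < m. g ≤ e, so g < m.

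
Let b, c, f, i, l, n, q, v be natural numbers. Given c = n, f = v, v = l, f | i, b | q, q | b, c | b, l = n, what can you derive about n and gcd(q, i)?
n | gcd(q, i)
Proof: b | q and q | b, therefore b = q. c = n and c | b, hence n | b. Since b = q, n | q. v = l and l = n, so v = n. From f = v and f | i, v | i. Since v = n, n | i. Since n | q, n | gcd(q, i).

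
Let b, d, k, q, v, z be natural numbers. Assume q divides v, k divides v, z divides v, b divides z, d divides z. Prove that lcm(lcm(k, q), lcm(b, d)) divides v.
From k divides v and q divides v, lcm(k, q) divides v. b divides z and d divides z, hence lcm(b, d) divides z. Because z divides v, lcm(b, d) divides v. Since lcm(k, q) divides v, lcm(lcm(k, q), lcm(b, d)) divides v.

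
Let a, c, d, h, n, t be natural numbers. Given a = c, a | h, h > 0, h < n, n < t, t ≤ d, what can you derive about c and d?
c < d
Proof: a | h and h > 0, thus a ≤ h. a = c, so c ≤ h. From h < n and n < t, h < t. c ≤ h, so c < t. t ≤ d, so c < d.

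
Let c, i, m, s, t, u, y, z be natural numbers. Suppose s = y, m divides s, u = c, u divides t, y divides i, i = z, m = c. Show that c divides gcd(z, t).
s = y and m divides s, hence m divides y. Since m = c, c divides y. Because i = z and y divides i, y divides z. From c divides y, c divides z. u = c and u divides t, so c divides t. c divides z, so c divides gcd(z, t).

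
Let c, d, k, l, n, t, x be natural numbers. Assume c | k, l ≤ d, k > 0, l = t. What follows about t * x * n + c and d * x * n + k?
t * x * n + c ≤ d * x * n + k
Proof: l = t and l ≤ d, hence t ≤ d. Then t * x ≤ d * x. Then t * x * n ≤ d * x * n. c | k and k > 0, therefore c ≤ k. t * x * n ≤ d * x * n, so t * x * n + c ≤ d * x * n + k.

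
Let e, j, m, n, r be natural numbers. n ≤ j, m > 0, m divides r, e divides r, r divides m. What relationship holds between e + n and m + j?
e + n ≤ m + j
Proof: Because r divides m and m divides r, r = m. e divides r, so e divides m. Since m > 0, e ≤ m. Because n ≤ j, e + n ≤ m + j.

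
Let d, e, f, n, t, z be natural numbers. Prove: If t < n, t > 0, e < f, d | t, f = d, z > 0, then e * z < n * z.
f = d and e < f, thus e < d. d | t and t > 0, thus d ≤ t. Since t < n, d < n. Because e < d, e < n. z > 0, so e * z < n * z.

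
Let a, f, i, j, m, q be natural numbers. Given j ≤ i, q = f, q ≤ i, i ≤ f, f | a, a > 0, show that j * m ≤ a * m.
Because q = f and q ≤ i, f ≤ i. i ≤ f, so f = i. f | a, so i | a. a > 0, so i ≤ a. Since j ≤ i, j ≤ a. Then j * m ≤ a * m.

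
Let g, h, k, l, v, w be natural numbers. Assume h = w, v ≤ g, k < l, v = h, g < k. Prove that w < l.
v = h and h = w, hence v = w. v ≤ g and g < k, hence v < k. k < l, so v < l. v = w, so w < l.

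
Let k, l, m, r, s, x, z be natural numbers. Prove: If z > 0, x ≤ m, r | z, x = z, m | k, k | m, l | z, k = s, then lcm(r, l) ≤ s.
r | z and l | z, so lcm(r, l) | z. z > 0, so lcm(r, l) ≤ z. m | k and k | m, therefore m = k. k = s, so m = s. x ≤ m, so x ≤ s. Since x = z, z ≤ s. lcm(r, l) ≤ z, so lcm(r, l) ≤ s.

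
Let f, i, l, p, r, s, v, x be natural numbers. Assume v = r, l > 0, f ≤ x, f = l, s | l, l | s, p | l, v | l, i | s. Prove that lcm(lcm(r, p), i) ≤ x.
Because v = r and v | l, r | l. p | l, so lcm(r, p) | l. Since s | l and l | s, s = l. Since i | s, i | l. Because lcm(r, p) | l, lcm(lcm(r, p), i) | l. Since l > 0, lcm(lcm(r, p), i) ≤ l. f = l and f ≤ x, hence l ≤ x. lcm(lcm(r, p), i) ≤ l, so lcm(lcm(r, p), i) ≤ x.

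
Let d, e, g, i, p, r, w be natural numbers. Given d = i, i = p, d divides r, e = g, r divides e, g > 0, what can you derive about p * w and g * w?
p * w ≤ g * w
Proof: d = i and i = p, thus d = p. e = g and r divides e, hence r divides g. d divides r, so d divides g. Since d = p, p divides g. Since g > 0, p ≤ g. By multiplying by a non-negative, p * w ≤ g * w.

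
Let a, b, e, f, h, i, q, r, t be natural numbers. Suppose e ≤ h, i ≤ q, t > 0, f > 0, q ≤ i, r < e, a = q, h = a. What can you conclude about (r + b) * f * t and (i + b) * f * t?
(r + b) * f * t < (i + b) * f * t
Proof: q ≤ i and i ≤ q, hence q = i. r < e and e ≤ h, thus r < h. h = a, so r < a. a = q, so r < q. q = i, so r < i. Then r + b < i + b. Since f > 0, by multiplying by a positive, (r + b) * f < (i + b) * f. Using t > 0 and multiplying by a positive, (r + b) * f * t < (i + b) * f * t.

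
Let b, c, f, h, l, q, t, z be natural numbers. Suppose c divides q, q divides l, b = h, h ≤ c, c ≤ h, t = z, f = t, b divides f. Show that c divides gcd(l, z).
c divides q and q divides l, so c divides l. From h ≤ c and c ≤ h, h = c. Since b = h, b = c. f = t and b divides f, therefore b divides t. Since t = z, b divides z. Because b = c, c divides z. Since c divides l, c divides gcd(l, z).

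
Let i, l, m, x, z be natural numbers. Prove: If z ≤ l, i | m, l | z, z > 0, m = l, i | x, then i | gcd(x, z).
Because l | z and z > 0, l ≤ z. Since z ≤ l, l = z. Since m = l and i | m, i | l. Since l = z, i | z. i | x, so i | gcd(x, z).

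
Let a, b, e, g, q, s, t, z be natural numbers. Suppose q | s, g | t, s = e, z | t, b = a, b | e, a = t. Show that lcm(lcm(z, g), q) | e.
z | t and g | t, so lcm(z, g) | t. Since b = a and a = t, b = t. b | e, so t | e. lcm(z, g) | t, so lcm(z, g) | e. s = e and q | s, hence q | e. lcm(z, g) | e, so lcm(lcm(z, g), q) | e.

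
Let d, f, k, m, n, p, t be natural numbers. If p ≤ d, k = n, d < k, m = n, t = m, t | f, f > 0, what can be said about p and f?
p < f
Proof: From k = n and d < k, d < n. t = m and t | f, so m | f. Since f > 0, m ≤ f. m = n, so n ≤ f. Since d < n, d < f. Since p ≤ d, p < f.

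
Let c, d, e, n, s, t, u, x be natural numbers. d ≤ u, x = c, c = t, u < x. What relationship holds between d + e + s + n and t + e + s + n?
d + e + s + n < t + e + s + n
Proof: x = c and c = t, hence x = t. Since d ≤ u and u < x, d < x. x = t, so d < t. Then d + e < t + e. Then d + e + s < t + e + s. Then d + e + s + n < t + e + s + n.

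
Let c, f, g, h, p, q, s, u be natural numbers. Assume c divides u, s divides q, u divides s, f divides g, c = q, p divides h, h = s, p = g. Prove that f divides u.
From c = q and c divides u, q divides u. s divides q, so s divides u. u divides s, so s = u. Since h = s and p divides h, p divides s. Because s = u, p divides u. p = g, so g divides u. Since f divides g, f divides u.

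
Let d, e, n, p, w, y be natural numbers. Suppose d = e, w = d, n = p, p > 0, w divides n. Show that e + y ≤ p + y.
w = d and d = e, so w = e. n = p and w divides n, therefore w divides p. Since w = e, e divides p. Since p > 0, e ≤ p. Then e + y ≤ p + y.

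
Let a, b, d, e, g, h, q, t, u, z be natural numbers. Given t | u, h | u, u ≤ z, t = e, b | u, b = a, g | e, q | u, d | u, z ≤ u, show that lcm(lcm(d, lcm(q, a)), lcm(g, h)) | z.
From u ≤ z and z ≤ u, u = z. b = a and b | u, so a | u. q | u, so lcm(q, a) | u. Since d | u, lcm(d, lcm(q, a)) | u. t = e and t | u, thus e | u. Because g | e, g | u. Because h | u, lcm(g, h) | u. Since lcm(d, lcm(q, a)) | u, lcm(lcm(d, lcm(q, a)), lcm(g, h)) | u. Since u = z, lcm(lcm(d, lcm(q, a)), lcm(g, h)) | z.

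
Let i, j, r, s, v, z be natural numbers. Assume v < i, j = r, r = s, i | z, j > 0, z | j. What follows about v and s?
v < s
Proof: From j = r and r = s, j = s. i | z and z | j, thus i | j. From j > 0, i ≤ j. From j = s, i ≤ s. v < i, so v < s.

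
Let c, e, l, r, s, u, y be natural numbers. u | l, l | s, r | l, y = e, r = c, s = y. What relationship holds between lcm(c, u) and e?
lcm(c, u) | e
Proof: From s = y and y = e, s = e. From r = c and r | l, c | l. From u | l, lcm(c, u) | l. l | s, so lcm(c, u) | s. s = e, so lcm(c, u) | e.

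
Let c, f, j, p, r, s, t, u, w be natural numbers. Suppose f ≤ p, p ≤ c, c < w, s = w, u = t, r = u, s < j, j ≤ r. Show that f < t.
Since p ≤ c and c < w, p < w. Since f ≤ p, f < w. s < j and j ≤ r, therefore s < r. r = u, so s < u. Since u = t, s < t. s = w, so w < t. Since f < w, f < t.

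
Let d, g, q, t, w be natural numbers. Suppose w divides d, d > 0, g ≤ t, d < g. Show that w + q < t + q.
w divides d and d > 0, so w ≤ d. d < g and g ≤ t, so d < t. w ≤ d, so w < t. Then w + q < t + q.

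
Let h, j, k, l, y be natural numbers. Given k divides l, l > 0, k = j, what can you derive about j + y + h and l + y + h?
j + y + h ≤ l + y + h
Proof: k divides l and l > 0, thus k ≤ l. k = j, so j ≤ l. Then j + y ≤ l + y. Then j + y + h ≤ l + y + h.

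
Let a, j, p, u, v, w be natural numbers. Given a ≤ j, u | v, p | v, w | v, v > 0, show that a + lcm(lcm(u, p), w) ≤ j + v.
u | v and p | v, hence lcm(u, p) | v. Since w | v, lcm(lcm(u, p), w) | v. v > 0, so lcm(lcm(u, p), w) ≤ v. Because a ≤ j, a + lcm(lcm(u, p), w) ≤ j + v.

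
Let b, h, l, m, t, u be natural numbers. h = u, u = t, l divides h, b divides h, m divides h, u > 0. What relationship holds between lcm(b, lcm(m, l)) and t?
lcm(b, lcm(m, l)) ≤ t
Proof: m divides h and l divides h, hence lcm(m, l) divides h. Since b divides h, lcm(b, lcm(m, l)) divides h. h = u, so lcm(b, lcm(m, l)) divides u. u > 0, so lcm(b, lcm(m, l)) ≤ u. Since u = t, lcm(b, lcm(m, l)) ≤ t.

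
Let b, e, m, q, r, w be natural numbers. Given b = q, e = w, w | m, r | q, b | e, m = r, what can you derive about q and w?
q = w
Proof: b = q and b | e, thus q | e. e = w, so q | w. m = r and w | m, so w | r. Since r | q, w | q. Since q | w, q = w.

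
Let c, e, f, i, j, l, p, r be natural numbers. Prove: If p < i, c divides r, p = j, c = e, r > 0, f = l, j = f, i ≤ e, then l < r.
Since p = j and j = f, p = f. Since f = l, p = l. c divides r and r > 0, hence c ≤ r. c = e, so e ≤ r. Since i ≤ e, i ≤ r. Since p < i, p < r. p = l, so l < r.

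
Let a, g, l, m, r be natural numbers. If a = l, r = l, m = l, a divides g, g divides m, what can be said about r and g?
r = g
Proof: Because a = l and a divides g, l divides g. m = l and g divides m, hence g divides l. From l divides g, l = g. r = l, so r = g.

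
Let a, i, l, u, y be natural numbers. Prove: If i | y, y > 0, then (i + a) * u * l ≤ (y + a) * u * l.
i | y and y > 0, therefore i ≤ y. Then i + a ≤ y + a. Then (i + a) * u ≤ (y + a) * u. Then (i + a) * u * l ≤ (y + a) * u * l.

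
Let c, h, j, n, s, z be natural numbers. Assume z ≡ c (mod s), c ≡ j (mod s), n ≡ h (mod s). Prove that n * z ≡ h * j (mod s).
z ≡ c (mod s) and c ≡ j (mod s), thus z ≡ j (mod s). Using n ≡ h (mod s) and multiplying congruences, n * z ≡ h * j (mod s).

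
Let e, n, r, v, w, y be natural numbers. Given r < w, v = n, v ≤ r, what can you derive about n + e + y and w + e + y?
n + e + y < w + e + y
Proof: Because v ≤ r and r < w, v < w. Since v = n, n < w. Then n + e < w + e. Then n + e + y < w + e + y.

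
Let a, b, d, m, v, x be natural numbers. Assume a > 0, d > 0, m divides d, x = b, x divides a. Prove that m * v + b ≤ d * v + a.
m divides d and d > 0, hence m ≤ d. By multiplying by a non-negative, m * v ≤ d * v. x = b and x divides a, therefore b divides a. Since a > 0, b ≤ a. m * v ≤ d * v, so m * v + b ≤ d * v + a.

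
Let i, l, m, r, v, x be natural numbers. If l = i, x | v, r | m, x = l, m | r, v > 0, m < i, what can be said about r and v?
r < v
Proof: m | r and r | m, so m = r. m < i, so r < i. Because x = l and l = i, x = i. Since x | v, i | v. v > 0, so i ≤ v. Since r < i, r < v.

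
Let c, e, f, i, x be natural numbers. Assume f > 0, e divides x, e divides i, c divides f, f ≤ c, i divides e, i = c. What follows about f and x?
f divides x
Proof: Since c divides f and f > 0, c ≤ f. Since f ≤ c, c = f. Since i = c, i = f. e divides i and i divides e, thus e = i. e divides x, so i divides x. i = f, so f divides x.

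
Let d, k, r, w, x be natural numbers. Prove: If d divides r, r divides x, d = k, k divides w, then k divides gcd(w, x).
Because d divides r and r divides x, d divides x. d = k, so k divides x. Since k divides w, k divides gcd(w, x).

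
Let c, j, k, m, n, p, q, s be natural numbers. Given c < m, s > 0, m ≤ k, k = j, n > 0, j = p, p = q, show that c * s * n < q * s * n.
j = p and p = q, hence j = q. Since k = j and m ≤ k, m ≤ j. c < m, so c < j. Since j = q, c < q. Since s > 0, by multiplying by a positive, c * s < q * s. Since n > 0, by multiplying by a positive, c * s * n < q * s * n.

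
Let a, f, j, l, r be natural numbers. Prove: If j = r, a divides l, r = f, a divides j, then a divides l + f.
j = r and r = f, so j = f. a divides j, so a divides f. a divides l, so a divides l + f.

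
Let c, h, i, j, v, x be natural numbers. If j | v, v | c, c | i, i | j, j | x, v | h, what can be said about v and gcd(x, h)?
v | gcd(x, h)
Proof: v | c and c | i, hence v | i. i | j, so v | j. j | v, so j = v. j | x, so v | x. From v | h, v | gcd(x, h).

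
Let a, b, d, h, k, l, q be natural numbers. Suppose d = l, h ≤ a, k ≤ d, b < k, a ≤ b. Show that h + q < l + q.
Because h ≤ a and a ≤ b, h ≤ b. b < k, so h < k. Since k ≤ d, h < d. d = l, so h < l. Then h + q < l + q.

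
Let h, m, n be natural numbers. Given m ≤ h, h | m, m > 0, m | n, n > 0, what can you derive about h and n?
h ≤ n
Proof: h | m and m > 0, hence h ≤ m. Because m ≤ h, m = h. m | n and n > 0, so m ≤ n. m = h, so h ≤ n.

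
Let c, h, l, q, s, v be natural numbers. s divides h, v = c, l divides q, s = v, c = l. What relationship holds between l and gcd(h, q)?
l divides gcd(h, q)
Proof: Since s = v and v = c, s = c. s divides h, so c divides h. Since c = l, l divides h. From l divides q, l divides gcd(h, q).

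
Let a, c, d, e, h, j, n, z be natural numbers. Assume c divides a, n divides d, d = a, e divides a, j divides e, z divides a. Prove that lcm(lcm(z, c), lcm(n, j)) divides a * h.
z divides a and c divides a, thus lcm(z, c) divides a. Because d = a and n divides d, n divides a. j divides e and e divides a, hence j divides a. n divides a, so lcm(n, j) divides a. lcm(z, c) divides a, so lcm(lcm(z, c), lcm(n, j)) divides a. Then lcm(lcm(z, c), lcm(n, j)) divides a * h.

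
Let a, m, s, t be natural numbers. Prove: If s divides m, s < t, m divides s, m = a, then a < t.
Because s divides m and m divides s, s = m. Because m = a, s = a. s < t, so a < t.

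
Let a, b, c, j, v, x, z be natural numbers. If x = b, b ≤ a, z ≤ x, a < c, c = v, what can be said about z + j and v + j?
z + j < v + j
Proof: Since x = b and z ≤ x, z ≤ b. c = v and a < c, so a < v. Since b ≤ a, b < v. Since z ≤ b, z < v. Then z + j < v + j.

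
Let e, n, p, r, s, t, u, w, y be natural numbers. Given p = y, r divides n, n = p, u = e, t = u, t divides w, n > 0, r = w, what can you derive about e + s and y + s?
e + s ≤ y + s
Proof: t = u and u = e, so t = e. Because r = w and r divides n, w divides n. t divides w, so t divides n. Since n > 0, t ≤ n. Since n = p, t ≤ p. t = e, so e ≤ p. p = y, so e ≤ y. Then e + s ≤ y + s.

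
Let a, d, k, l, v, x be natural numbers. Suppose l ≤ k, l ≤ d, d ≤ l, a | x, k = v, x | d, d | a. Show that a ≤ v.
Since l ≤ d and d ≤ l, l = d. a | x and x | d, so a | d. Since d | a, d = a. Because l = d, l = a. Because k = v and l ≤ k, l ≤ v. Since l = a, a ≤ v.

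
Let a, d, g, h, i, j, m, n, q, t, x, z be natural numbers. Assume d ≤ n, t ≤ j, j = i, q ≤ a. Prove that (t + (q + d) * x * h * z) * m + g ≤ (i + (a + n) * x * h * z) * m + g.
Because j = i and t ≤ j, t ≤ i. q ≤ a and d ≤ n, therefore q + d ≤ a + n. By multiplying by a non-negative, (q + d) * x ≤ (a + n) * x. By multiplying by a non-negative, (q + d) * x * h ≤ (a + n) * x * h. By multiplying by a non-negative, (q + d) * x * h * z ≤ (a + n) * x * h * z. Since t ≤ i, t + (q + d) * x * h * z ≤ i + (a + n) * x * h * z. By multiplying by a non-negative, (t + (q + d) * x * h * z) * m ≤ (i + (a + n) * x * h * z) * m. Then (t + (q + d) * x * h * z) * m + g ≤ (i + (a + n) * x * h * z) * m + g.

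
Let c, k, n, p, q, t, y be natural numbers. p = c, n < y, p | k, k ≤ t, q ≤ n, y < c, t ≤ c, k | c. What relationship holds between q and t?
q < t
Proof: q ≤ n and n < y, thus q < y. From p = c and p | k, c | k. Since k | c, k = c. k ≤ t, so c ≤ t. t ≤ c, so c = t. Since y < c, y < t. q < y, so q < t.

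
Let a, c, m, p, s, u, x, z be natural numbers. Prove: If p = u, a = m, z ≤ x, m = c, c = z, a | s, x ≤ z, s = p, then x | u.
z ≤ x and x ≤ z, so z = x. Since s = p and p = u, s = u. Because m = c and c = z, m = z. Since a = m and a | s, m | s. Because m = z, z | s. Since s = u, z | u. Because z = x, x | u.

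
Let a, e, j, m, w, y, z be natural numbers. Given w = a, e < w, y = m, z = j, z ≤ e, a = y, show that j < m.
w = a and a = y, so w = y. Since y = m, w = m. Because z = j and z ≤ e, j ≤ e. Since e < w, j < w. w = m, so j < m.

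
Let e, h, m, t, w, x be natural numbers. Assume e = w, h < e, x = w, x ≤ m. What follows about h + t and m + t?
h + t < m + t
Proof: e = w and h < e, therefore h < w. From x = w and x ≤ m, w ≤ m. h < w, so h < m. Then h + t < m + t.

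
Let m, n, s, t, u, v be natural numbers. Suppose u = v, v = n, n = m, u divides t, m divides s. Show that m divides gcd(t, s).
From u = v and v = n, u = n. Since n = m, u = m. Since u divides t, m divides t. Since m divides s, m divides gcd(t, s).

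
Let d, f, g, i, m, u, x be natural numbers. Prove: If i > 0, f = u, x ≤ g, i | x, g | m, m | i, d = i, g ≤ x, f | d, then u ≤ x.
g ≤ x and x ≤ g, thus g = x. From g | m and m | i, g | i. Since g = x, x | i. i | x, so i = x. Since d = i and f | d, f | i. i > 0, so f ≤ i. Since i = x, f ≤ x. Since f = u, u ≤ x.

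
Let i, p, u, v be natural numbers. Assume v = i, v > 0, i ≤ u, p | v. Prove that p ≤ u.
p | v and v > 0, hence p ≤ v. v = i, so p ≤ i. i ≤ u, so p ≤ u.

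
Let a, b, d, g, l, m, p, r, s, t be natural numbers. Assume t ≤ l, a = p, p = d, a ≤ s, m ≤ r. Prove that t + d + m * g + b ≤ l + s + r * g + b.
a = p and p = d, therefore a = d. a ≤ s, so d ≤ s. t ≤ l, so t + d ≤ l + s. Since m ≤ r, m * g ≤ r * g. Then m * g + b ≤ r * g + b. t + d ≤ l + s, so t + d + m * g + b ≤ l + s + r * g + b.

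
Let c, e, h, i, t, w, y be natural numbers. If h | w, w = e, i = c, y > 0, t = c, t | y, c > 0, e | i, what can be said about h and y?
h ≤ y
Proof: w = e and h | w, so h | e. Since e | i, h | i. Since i = c, h | c. Since c > 0, h ≤ c. Since t | y and y > 0, t ≤ y. From t = c, c ≤ y. Since h ≤ c, h ≤ y.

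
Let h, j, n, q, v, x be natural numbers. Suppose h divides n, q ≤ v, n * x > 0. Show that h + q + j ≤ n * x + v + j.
h divides n, thus h divides n * x. From n * x > 0, h ≤ n * x. q ≤ v, so q + j ≤ v + j. Because h ≤ n * x, h + q + j ≤ n * x + v + j.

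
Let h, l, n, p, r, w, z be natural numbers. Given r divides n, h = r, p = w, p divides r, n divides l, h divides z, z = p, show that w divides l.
h = r and h divides z, thus r divides z. z = p, so r divides p. Since p divides r, r = p. Since p = w, r = w. r divides n and n divides l, thus r divides l. Since r = w, w divides l.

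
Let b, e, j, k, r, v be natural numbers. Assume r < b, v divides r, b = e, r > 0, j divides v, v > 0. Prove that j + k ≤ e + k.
j divides v and v > 0, thus j ≤ v. Because v divides r and r > 0, v ≤ r. Since r < b, v < b. Since b = e, v < e. j ≤ v, so j < e. Then j + k < e + k. Then j + k ≤ e + k.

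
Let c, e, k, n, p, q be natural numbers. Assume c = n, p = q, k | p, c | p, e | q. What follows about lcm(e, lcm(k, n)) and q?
lcm(e, lcm(k, n)) | q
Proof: c = n and c | p, so n | p. k | p, so lcm(k, n) | p. Since p = q, lcm(k, n) | q. Since e | q, lcm(e, lcm(k, n)) | q.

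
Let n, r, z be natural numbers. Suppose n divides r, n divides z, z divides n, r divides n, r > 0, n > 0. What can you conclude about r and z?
r = z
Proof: z divides n and n divides z, so z = n. n divides r and r > 0, therefore n ≤ r. Since r divides n and n > 0, r ≤ n. n ≤ r, so n = r. Since z = n, z = r. Then r = z.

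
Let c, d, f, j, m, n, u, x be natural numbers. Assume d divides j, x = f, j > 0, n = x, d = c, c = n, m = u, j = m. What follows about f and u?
f ≤ u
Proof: j = m and m = u, therefore j = u. Since c = n and n = x, c = x. From d = c and d divides j, c divides j. Since c = x, x divides j. j > 0, so x ≤ j. Because j = u, x ≤ u. x = f, so f ≤ u.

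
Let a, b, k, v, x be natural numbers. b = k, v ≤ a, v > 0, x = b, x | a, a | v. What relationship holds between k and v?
k | v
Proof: x = b and b = k, therefore x = k. a | v and v > 0, thus a ≤ v. v ≤ a, so a = v. x | a, so x | v. Since x = k, k | v.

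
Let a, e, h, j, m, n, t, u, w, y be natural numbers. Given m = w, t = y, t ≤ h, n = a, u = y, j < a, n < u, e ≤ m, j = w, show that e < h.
m = w and e ≤ m, therefore e ≤ w. j = w and j < a, so w < a. u = y and n < u, thus n < y. n = a, so a < y. w < a, so w < y. Since e ≤ w, e < y. From t = y and t ≤ h, y ≤ h. Because e < y, e < h.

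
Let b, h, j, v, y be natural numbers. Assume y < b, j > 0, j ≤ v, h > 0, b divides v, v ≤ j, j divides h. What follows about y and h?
y < h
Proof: v ≤ j and j ≤ v, hence v = j. b divides v, so b divides j. Since j > 0, b ≤ j. From y < b, y < j. j divides h and h > 0, therefore j ≤ h. Since y < j, y < h.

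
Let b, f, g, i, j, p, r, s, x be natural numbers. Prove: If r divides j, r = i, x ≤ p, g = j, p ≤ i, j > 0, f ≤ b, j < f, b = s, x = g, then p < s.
Because x = g and g = j, x = j. x ≤ p, so j ≤ p. r = i and r divides j, so i divides j. j > 0, so i ≤ j. p ≤ i, so p ≤ j. Since j ≤ p, j = p. b = s and f ≤ b, thus f ≤ s. j < f, so j < s. j = p, so p < s.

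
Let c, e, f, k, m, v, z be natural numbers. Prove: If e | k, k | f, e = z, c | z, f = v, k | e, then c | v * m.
From k | e and e | k, k = e. e = z, so k = z. f = v and k | f, so k | v. k = z, so z | v. Since c | z, c | v. Then c | v * m.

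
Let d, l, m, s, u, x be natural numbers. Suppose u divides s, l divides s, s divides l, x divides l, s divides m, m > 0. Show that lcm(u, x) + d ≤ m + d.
l divides s and s divides l, so l = s. x divides l, so x divides s. u divides s, so lcm(u, x) divides s. Since s divides m, lcm(u, x) divides m. m > 0, so lcm(u, x) ≤ m. Then lcm(u, x) + d ≤ m + d.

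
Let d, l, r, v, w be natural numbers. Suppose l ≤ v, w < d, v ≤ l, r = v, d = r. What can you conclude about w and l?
w < l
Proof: v ≤ l and l ≤ v, therefore v = l. d = r and r = v, therefore d = v. w < d, so w < v. From v = l, w < l.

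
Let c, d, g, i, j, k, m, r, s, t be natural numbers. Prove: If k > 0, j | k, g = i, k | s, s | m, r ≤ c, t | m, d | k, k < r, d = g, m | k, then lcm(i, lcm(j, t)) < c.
d = g and g = i, so d = i. Since d | k, i | k. k | s and s | m, therefore k | m. m | k, so m = k. Since t | m, t | k. Since j | k, lcm(j, t) | k. i | k, so lcm(i, lcm(j, t)) | k. k > 0, so lcm(i, lcm(j, t)) ≤ k. k < r and r ≤ c, thus k < c. lcm(i, lcm(j, t)) ≤ k, so lcm(i, lcm(j, t)) < c.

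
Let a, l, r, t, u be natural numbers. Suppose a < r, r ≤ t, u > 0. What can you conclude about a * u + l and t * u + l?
a * u + l < t * u + l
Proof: Since a < r and r ≤ t, a < t. Since u > 0, by multiplying by a positive, a * u < t * u. Then a * u + l < t * u + l.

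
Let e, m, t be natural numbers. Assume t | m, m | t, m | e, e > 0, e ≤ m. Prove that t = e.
t | m and m | t, thus t = m. m | e and e > 0, therefore m ≤ e. e ≤ m, so m = e. t = m, so t = e.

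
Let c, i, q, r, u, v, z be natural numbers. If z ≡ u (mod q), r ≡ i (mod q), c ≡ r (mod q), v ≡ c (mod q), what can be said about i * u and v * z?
i * u ≡ v * z (mod q)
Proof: v ≡ c (mod q) and c ≡ r (mod q), therefore v ≡ r (mod q). r ≡ i (mod q), so v ≡ i (mod q). z ≡ u (mod q), so v * z ≡ i * u (mod q). Then i * u ≡ v * z (mod q).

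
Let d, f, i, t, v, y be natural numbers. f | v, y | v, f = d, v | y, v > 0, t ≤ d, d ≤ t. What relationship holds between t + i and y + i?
t + i ≤ y + i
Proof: Because d ≤ t and t ≤ d, d = t. Since f = d, f = t. v | y and y | v, therefore v = y. f | v and v > 0, hence f ≤ v. v = y, so f ≤ y. Since f = t, t ≤ y. Then t + i ≤ y + i.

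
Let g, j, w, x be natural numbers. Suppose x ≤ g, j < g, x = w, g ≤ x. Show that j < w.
Since g ≤ x and x ≤ g, g = x. Because x = w, g = w. j < g, so j < w.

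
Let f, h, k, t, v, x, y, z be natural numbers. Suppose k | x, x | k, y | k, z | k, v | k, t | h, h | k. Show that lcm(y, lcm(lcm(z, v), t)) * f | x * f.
k | x and x | k, so k = x. Because z | k and v | k, lcm(z, v) | k. From t | h and h | k, t | k. Because lcm(z, v) | k, lcm(lcm(z, v), t) | k. Since y | k, lcm(y, lcm(lcm(z, v), t)) | k. k = x, so lcm(y, lcm(lcm(z, v), t)) | x. Then lcm(y, lcm(lcm(z, v), t)) * f | x * f.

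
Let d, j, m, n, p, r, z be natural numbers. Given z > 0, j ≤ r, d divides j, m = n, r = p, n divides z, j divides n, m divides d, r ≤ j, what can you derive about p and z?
p ≤ z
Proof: From m divides d and d divides j, m divides j. Since m = n, n divides j. Since j divides n, n = j. Because j ≤ r and r ≤ j, j = r. n = j, so n = r. r = p, so n = p. n divides z and z > 0, so n ≤ z. Since n = p, p ≤ z.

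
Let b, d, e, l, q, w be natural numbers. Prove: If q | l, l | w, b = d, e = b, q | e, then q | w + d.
Since q | l and l | w, q | w. Because e = b and q | e, q | b. b = d, so q | d. Since q | w, q | w + d.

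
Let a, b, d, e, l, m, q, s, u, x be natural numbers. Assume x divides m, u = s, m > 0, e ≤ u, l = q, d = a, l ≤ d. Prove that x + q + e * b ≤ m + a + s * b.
x divides m and m > 0, hence x ≤ m. Because d = a and l ≤ d, l ≤ a. l = q, so q ≤ a. From u = s and e ≤ u, e ≤ s. By multiplying by a non-negative, e * b ≤ s * b. Because q ≤ a, q + e * b ≤ a + s * b. Since x ≤ m, x + q + e * b ≤ m + a + s * b.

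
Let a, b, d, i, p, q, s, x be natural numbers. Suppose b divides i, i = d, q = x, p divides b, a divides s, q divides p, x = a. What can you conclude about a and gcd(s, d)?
a divides gcd(s, d)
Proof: q = x and x = a, thus q = a. Since q divides p, a divides p. From p divides b, a divides b. b divides i, so a divides i. Since i = d, a divides d. a divides s, so a divides gcd(s, d).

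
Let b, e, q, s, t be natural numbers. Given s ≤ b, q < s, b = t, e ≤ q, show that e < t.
From q < s and s ≤ b, q < b. Since b = t, q < t. Since e ≤ q, e < t.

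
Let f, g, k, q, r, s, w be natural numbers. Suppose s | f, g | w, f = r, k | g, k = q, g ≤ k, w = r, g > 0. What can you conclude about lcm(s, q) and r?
lcm(s, q) | r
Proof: Since f = r and s | f, s | r. k | g and g > 0, so k ≤ g. Since g ≤ k, g = k. k = q, so g = q. From w = r and g | w, g | r. From g = q, q | r. Since s | r, lcm(s, q) | r.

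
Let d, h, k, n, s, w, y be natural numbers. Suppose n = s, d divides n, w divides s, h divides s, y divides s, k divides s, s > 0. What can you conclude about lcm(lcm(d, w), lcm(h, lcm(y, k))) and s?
lcm(lcm(d, w), lcm(h, lcm(y, k))) ≤ s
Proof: n = s and d divides n, therefore d divides s. w divides s, so lcm(d, w) divides s. y divides s and k divides s, therefore lcm(y, k) divides s. From h divides s, lcm(h, lcm(y, k)) divides s. Because lcm(d, w) divides s, lcm(lcm(d, w), lcm(h, lcm(y, k))) divides s. Because s > 0, lcm(lcm(d, w), lcm(h, lcm(y, k))) ≤ s.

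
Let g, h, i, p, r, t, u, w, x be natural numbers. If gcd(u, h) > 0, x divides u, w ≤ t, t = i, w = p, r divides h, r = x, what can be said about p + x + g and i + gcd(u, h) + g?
p + x + g ≤ i + gcd(u, h) + g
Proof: From w = p and w ≤ t, p ≤ t. Because t = i, p ≤ i. r = x and r divides h, thus x divides h. Since x divides u, x divides gcd(u, h). Because gcd(u, h) > 0, x ≤ gcd(u, h). p ≤ i, so p + x ≤ i + gcd(u, h). Then p + x + g ≤ i + gcd(u, h) + g.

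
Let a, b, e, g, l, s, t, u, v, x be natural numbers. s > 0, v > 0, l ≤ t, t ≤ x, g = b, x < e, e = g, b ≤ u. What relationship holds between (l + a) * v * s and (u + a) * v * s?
(l + a) * v * s < (u + a) * v * s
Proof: l ≤ t and t ≤ x, so l ≤ x. e = g and x < e, thus x < g. g = b, so x < b. Since b ≤ u, x < u. Since l ≤ x, l < u. Then l + a < u + a. Since v > 0, (l + a) * v < (u + a) * v. From s > 0, (l + a) * v * s < (u + a) * v * s.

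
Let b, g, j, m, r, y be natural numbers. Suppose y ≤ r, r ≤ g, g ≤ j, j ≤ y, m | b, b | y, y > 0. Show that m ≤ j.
y ≤ r and r ≤ g, thus y ≤ g. Since g ≤ j, y ≤ j. Since j ≤ y, y = j. From m | b and b | y, m | y. Since y > 0, m ≤ y. y = j, so m ≤ j.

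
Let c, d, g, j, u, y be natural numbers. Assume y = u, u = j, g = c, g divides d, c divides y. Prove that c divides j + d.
y = u and c divides y, thus c divides u. Since u = j, c divides j. g = c and g divides d, therefore c divides d. c divides j, so c divides j + d.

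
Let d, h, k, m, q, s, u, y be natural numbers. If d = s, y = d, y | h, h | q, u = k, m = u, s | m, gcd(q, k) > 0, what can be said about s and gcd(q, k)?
s ≤ gcd(q, k)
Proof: y = d and y | h, thus d | h. Since d = s, s | h. h | q, so s | q. m = u and s | m, thus s | u. Since u = k, s | k. Since s | q, s | gcd(q, k). gcd(q, k) > 0, so s ≤ gcd(q, k).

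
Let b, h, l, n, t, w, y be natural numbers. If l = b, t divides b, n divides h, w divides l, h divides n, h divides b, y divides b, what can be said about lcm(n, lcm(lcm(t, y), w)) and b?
lcm(n, lcm(lcm(t, y), w)) divides b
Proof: Since h divides n and n divides h, h = n. h divides b, so n divides b. Since t divides b and y divides b, lcm(t, y) divides b. Since l = b and w divides l, w divides b. lcm(t, y) divides b, so lcm(lcm(t, y), w) divides b. n divides b, so lcm(n, lcm(lcm(t, y), w)) divides b.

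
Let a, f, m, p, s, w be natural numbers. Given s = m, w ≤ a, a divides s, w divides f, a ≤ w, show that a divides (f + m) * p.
Because w ≤ a and a ≤ w, w = a. Since w divides f, a divides f. s = m and a divides s, hence a divides m. Since a divides f, a divides f + m. Then a divides (f + m) * p.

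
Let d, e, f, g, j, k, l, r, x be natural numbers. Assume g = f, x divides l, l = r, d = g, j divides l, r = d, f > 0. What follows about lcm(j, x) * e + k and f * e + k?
lcm(j, x) * e + k ≤ f * e + k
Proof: d = g and g = f, therefore d = f. From l = r and r = d, l = d. From j divides l and x divides l, lcm(j, x) divides l. l = d, so lcm(j, x) divides d. From d = f, lcm(j, x) divides f. f > 0, so lcm(j, x) ≤ f. By multiplying by a non-negative, lcm(j, x) * e ≤ f * e. Then lcm(j, x) * e + k ≤ f * e + k.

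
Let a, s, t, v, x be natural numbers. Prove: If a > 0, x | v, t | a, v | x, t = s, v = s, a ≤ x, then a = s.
From x | v and v | x, x = v. Since v = s, x = s. Because a ≤ x, a ≤ s. Since t = s and t | a, s | a. a > 0, so s ≤ a. a ≤ s, so a = s.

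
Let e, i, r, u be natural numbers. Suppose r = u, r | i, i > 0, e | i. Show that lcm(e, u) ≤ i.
Because r = u and r | i, u | i. e | i, so lcm(e, u) | i. i > 0, so lcm(e, u) ≤ i.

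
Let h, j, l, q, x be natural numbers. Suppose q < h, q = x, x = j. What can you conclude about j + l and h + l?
j + l < h + l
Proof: Because q = x and q < h, x < h. x = j, so j < h. Then j + l < h + l.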